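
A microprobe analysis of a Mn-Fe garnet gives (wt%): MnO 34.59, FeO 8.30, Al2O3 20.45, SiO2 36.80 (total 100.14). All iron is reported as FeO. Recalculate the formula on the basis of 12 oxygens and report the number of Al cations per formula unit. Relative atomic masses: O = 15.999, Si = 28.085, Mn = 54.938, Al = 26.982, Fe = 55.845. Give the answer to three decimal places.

MnO: 34.59/70.937 = 0.48762 mol → 0.48762 mol Mn, 0.48762 mol O.
FeO: 8.30/71.844 = 0.11553 mol → 0.11553 mol Fe, 0.11553 mol O.
Al2O3: 20.45/101.961 = 0.20057 mol → 0.40114 mol Al, 0.60171 mol O.
SiO2: 36.80/60.083 = 0.61249 mol → 0.61249 mol Si, 1.22498 mol O.
Total oxygen = 2.42984 mol. Normalization factor = 12/2.42984 = 4.93860.
Al per 12 O = 0.40114 × 4.93860 = 1.981.

1.981 Al apfu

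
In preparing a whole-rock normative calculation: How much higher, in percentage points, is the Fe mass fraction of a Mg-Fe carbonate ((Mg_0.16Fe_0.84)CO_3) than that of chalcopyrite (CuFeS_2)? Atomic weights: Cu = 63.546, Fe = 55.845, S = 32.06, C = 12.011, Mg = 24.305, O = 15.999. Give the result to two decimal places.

11.90 percentage points

Fe in (Mg_0.16Fe_0.84)CO_3: molar mass 110.807 g/mol; 0.84×55.845 = 46.910 g → 42.33 wt%.
Fe in CuFeS_2: molar mass 183.511 g/mol; 1×55.845 = 55.845 g → 30.43 wt%.
Difference = 42.33 − 30.43 = 11.90 percentage points.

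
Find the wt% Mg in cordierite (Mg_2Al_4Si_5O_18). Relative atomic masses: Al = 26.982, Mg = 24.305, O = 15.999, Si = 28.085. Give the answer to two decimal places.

Molar mass of Mg_2Al_4Si_5O_18: 2×24.305 + 4×26.982 + 5×28.085 + 18×15.999 = 584.945 g/mol.
Mass of Mg per formula unit: 2 × 24.305 = 48.610 g.
Weight fraction Mg = 48.610 / 584.945 = 0.0831.

8.31 mass %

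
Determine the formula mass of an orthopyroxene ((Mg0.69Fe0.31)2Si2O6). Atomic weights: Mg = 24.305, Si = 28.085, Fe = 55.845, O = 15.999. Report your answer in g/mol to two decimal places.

220.33 g/mol

The formula mass is the sum 1.38*24.305 + 0.62*55.845 + 2*28.085 + 6*15.999.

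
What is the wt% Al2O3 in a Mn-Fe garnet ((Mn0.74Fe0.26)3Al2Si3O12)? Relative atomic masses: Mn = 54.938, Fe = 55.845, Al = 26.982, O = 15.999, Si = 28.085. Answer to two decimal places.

Formula mass = 495.728 g/mol.
2 Al → 1.0000 mol Al2O3 per formula unit; M(Al2O3) = 101.961, so Al2O3 mass = 101.961 g.
101.961/495.728 × 100 = 20.57 wt%.

20.57 wt%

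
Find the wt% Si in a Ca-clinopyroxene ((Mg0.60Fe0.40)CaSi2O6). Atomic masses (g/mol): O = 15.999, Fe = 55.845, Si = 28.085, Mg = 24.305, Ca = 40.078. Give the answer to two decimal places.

24.51 mass %

Molar mass of (Mg0.60Fe0.40)CaSi2O6: 0.60×24.305 + 0.40×55.845 + 1×40.078 + 2×28.085 + 6×15.999 = 229.163 g/mol.
Mass of Si per formula unit: 2 × 28.085 = 56.170 g.
Weight fraction Si = 56.170 / 229.163 = 0.2451.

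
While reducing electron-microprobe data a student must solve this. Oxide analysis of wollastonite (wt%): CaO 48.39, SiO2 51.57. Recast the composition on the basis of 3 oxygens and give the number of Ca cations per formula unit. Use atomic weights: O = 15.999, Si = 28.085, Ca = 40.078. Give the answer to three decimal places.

1.004 Ca apfu

CaO: 48.39/56.077 = 0.86292 mol → 0.86292 mol Ca, 0.86292 mol O.
SiO2: 51.57/60.083 = 0.85831 mol → 0.85831 mol Si, 1.71662 mol O.
Total oxygen = 2.57954 mol. Normalization factor = 3/2.57954 = 1.16300.
Ca per 3 O = 0.86292 × 1.16300 = 1.004.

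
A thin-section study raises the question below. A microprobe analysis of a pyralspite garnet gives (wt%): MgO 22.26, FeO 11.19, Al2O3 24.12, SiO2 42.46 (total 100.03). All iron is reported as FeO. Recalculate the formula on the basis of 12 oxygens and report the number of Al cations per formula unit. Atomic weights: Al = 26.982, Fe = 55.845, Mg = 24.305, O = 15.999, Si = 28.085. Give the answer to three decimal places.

MgO (M=40.304): mol = 0.55230; Mg = 0.55230, O = 0.55230.
FeO (M=71.844): mol = 0.15575; Fe = 0.15575, O = 0.15575.
Al2O3 (M=101.961): mol = 0.23656; Al = 0.47312, O = 0.70968.
SiO2 (M=60.083): mol = 0.70669; Si = 0.70669, O = 1.41338.
ΣO = 2.83111; factor = 12/ΣO = 4.23862.
Al apfu = 0.47312 × 4.23862 = 2.005.

2.005 Al apfu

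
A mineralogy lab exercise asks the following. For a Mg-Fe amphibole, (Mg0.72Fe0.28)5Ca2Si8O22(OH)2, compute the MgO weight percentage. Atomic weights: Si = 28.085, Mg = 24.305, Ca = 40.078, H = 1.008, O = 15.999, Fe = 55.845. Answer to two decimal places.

Molar mass of (Mg0.72Fe0.28)5Ca2Si8O22(OH)2 = 3.60·24.305 + 1.40·55.845 + 2·40.078 + 8·28.085 + 24·15.999 + 2·1.008 = 856.509 g/mol.
Each formula unit contains 3.60 Mg, equivalent to 3.60/1 = 3.6000 mol MgO.
M(MgO) = 1×24.305 + 1×15.999 = 40.304 g/mol.
Mass of MgO per formula unit = 3.6000 × 40.304 = 145.094 g.
MgO wt% = 145.094 / 856.509 × 100 = 16.94%.

16.94 wt%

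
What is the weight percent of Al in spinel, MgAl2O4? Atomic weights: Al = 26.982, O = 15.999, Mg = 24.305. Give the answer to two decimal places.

Molar mass of MgAl2O4: 1*24.305 + 2*26.982 + 4*15.999 = 142.265 g/mol.
Mass of Al per formula unit: 2 × 26.982 = 53.964 g.
Weight fraction Al = 53.964 / 142.265 = 0.3793.

37.93 mass %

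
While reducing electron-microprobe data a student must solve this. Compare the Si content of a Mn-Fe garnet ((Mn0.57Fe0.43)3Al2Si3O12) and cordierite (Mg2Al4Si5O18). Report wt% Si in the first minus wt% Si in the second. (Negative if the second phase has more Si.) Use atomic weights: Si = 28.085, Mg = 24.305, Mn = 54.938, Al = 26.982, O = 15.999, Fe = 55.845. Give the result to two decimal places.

First mineral: 84.255 g Si in 496.191 g formula = 16.98 wt% Si.
Second mineral: 140.425 g Si in 584.945 g formula = 24.01 wt% Si.
16.98% − 24.01% gives a difference of -7.03 percentage points.

-7.03 percentage points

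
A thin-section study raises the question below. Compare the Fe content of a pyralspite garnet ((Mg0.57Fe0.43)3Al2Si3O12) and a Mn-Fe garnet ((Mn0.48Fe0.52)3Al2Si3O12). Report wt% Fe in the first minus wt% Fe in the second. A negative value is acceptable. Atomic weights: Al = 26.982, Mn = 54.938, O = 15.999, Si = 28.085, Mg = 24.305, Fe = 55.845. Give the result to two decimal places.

M((Mg0.57Fe0.43)3Al2Si3O12) = 443.809 g/mol, so wt% Fe = 72.040/443.809 × 100 = 16.23%.
M((Mn0.48Fe0.52)3Al2Si3O12) = 496.436 g/mol, so wt% Fe = 87.118/496.436 × 100 = 17.55%.
16.23 − 17.55 = -1.32 pp.

-1.32 percentage points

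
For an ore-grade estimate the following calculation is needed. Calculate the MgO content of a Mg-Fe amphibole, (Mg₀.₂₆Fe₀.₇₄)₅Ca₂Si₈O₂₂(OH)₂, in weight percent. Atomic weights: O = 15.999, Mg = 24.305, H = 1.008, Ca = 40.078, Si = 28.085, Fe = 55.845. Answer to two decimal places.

5.64 wt%

M((Mg₀.₂₆Fe₀.₇₄)₅Ca₂Si₈O₂₂(OH)₂) = 929.051 g/mol; M(MgO) = 40.304 g/mol.
Moles MgO per formula unit = 1.30 Mg ÷ 1 = 1.3000.
MgO fraction = (1.3000 × 40.304) / 929.051 = 52.395/929.051 = 0.0564.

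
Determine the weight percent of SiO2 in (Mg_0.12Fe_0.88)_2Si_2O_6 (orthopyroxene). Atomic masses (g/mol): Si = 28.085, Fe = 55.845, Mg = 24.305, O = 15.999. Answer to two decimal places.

Molar mass of (Mg_0.12Fe_0.88)_2Si_2O_6 = 0.24*24.305 + 1.76*55.845 + 2*28.085 + 6*15.999 = 256.284 g/mol.
Each formula unit contains 2 Si, equivalent to 2/1 = 2.0000 mol SiO2.
M(SiO2) = 1×28.085 + 2×15.999 = 60.083 g/mol.
Mass of SiO2 per formula unit = 2.0000 × 60.083 = 120.166 g.
SiO2 wt% = 120.166 / 256.284 × 100 = 46.89%.

46.89 wt%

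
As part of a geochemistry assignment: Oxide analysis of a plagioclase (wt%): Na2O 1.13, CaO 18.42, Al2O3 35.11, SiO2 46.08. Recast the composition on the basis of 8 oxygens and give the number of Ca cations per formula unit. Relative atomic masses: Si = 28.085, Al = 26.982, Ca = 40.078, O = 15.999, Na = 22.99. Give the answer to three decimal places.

Na2O (M=61.979): mol = 0.01823; Na = 0.03646, O = 0.01823.
CaO (M=56.077): mol = 0.32848; Ca = 0.32848, O = 0.32848.
Al2O3 (M=101.961): mol = 0.34435; Al = 0.68870, O = 1.03305.
SiO2 (M=60.083): mol = 0.76694; Si = 0.76694, O = 1.53388.
ΣO = 2.91364; factor = 8/ΣO = 2.74571.
Ca apfu = 0.32848 × 2.74571 = 0.902.

0.902 Ca apfu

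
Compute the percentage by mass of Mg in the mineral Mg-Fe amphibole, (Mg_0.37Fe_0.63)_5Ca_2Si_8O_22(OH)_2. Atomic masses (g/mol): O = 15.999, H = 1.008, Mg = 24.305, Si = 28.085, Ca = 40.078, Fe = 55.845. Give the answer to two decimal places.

4.93 wt%

Molar mass of (Mg_0.37Fe_0.63)_5Ca_2Si_8O_22(OH)_2: 1.85·24.305 + 3.15·55.845 + 2·40.078 + 8·28.085 + 24·15.999 + 2·1.008 = 911.704 g/mol.
Mass of Mg per formula unit: 1.85 × 24.305 = 44.964 g.
Weight fraction Mg = 44.964 / 911.704 = 0.0493.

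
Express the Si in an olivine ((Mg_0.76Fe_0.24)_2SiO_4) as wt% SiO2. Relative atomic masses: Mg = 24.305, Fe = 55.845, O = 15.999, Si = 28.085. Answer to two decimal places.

38.56 wt%

M((Mg_0.76Fe_0.24)_2SiO_4) = 155.830 g/mol; M(SiO2) = 60.083 g/mol.
Moles SiO2 per formula unit = 1 Si ÷ 1 = 1.0000.
SiO2 fraction = (1.0000 × 60.083) / 155.830 = 60.083/155.830 = 0.3856.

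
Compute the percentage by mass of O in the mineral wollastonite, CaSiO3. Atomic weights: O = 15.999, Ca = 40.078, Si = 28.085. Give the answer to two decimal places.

M(CaSiO3) = 116.160 g/mol.
O contributes 3 × 15.999 = 47.997 g per mole.
47.997/116.160 = 0.4132 → 41.32%.

41.32 weight percent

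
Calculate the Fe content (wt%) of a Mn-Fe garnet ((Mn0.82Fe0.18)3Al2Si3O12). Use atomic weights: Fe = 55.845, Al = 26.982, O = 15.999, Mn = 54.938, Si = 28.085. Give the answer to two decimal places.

6.09 wt%

Molar mass of (Mn0.82Fe0.18)3Al2Si3O12: 2.46×54.938 + 0.54×55.845 + 2×26.982 + 3×28.085 + 12×15.999 = 495.511 g/mol.
Mass of Fe per formula unit: 0.54 × 55.845 = 30.156 g.
Weight fraction Fe = 30.156 / 495.511 = 0.0609.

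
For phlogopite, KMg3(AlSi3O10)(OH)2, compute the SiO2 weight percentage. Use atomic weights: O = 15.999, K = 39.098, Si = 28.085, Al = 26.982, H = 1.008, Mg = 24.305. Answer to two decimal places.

43.20 wt%

M(KMg3(AlSi3O10)(OH)2) = 417.254 g/mol; M(SiO2) = 60.083 g/mol.
Moles SiO2 per formula unit = 3 Si ÷ 1 = 3.0000.
SiO2 fraction = (3.0000 × 60.083) / 417.254 = 180.249/417.254 = 0.4320.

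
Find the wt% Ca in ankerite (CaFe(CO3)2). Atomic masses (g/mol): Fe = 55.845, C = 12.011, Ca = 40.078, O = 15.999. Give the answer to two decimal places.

Formula mass = 1×40.078 + 1×55.845 + 2×12.011 + 6×15.999 = 215.939 g/mol, of which 40.078 g is Ca.
So Ca makes up 40.078/215.939 = 0.1856 of the mass, i.e. 18.56%.

18.56 mass %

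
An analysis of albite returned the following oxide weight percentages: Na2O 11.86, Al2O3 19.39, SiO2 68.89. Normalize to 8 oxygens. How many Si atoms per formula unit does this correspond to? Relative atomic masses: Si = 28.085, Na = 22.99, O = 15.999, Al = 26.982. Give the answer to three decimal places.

11.86 wt% Na2O ÷ 61.979 g/mol = 0.19136 mol, giving 0.38272 Na and 0.19136 O.
19.39 wt% Al2O3 ÷ 101.961 g/mol = 0.19017 mol, giving 0.38034 Al and 0.57051 O.
68.89 wt% SiO2 ÷ 60.083 g/mol = 1.14658 mol, giving 1.14658 Si and 2.29316 O.
Oxygen sums to 3.05503; scaling by 8/3.05503 = 2.61863 puts the formula on 8 O.
Si: 1.14658 × 2.61863 = 3.002 atoms per formula unit.

3.002 Si apfu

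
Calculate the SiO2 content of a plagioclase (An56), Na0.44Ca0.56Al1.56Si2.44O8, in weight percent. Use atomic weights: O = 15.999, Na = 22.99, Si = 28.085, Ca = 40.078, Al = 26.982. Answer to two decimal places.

Molar mass of Na0.44Ca0.56Al1.56Si2.44O8 = 0.44×22.99 + 0.56×40.078 + 1.56×26.982 + 2.44×28.085 + 8×15.999 = 271.171 g/mol.
Each formula unit contains 2.44 Si, equivalent to 2.44/1 = 2.4400 mol SiO2.
M(SiO2) = 1×28.085 + 2×15.999 = 60.083 g/mol.
Mass of SiO2 per formula unit = 2.4400 × 60.083 = 146.603 g.
SiO2 wt% = 146.603 / 271.171 × 100 = 54.06%.

54.06 wt%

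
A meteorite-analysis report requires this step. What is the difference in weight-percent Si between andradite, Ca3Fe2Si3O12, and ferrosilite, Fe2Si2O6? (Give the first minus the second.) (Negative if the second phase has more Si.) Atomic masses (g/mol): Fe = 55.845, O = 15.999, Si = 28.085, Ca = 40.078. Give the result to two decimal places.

-4.71 percentage points

First mineral: 84.255 g Si in 508.167 g formula = 16.58 wt% Si.
Second mineral: 56.170 g Si in 263.854 g formula = 21.29 wt% Si.
16.58% − 21.29% gives a difference of -4.71 percentage points.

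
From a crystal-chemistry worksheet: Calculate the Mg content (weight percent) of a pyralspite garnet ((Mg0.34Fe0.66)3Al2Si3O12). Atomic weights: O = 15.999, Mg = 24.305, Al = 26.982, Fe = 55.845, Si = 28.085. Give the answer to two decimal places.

5.32 weight percent

M((Mg0.34Fe0.66)3Al2Si3O12) = 465.571 g/mol.
Mg contributes 1.02 × 24.305 = 24.791 g per mole.
24.791/465.571 = 0.0532 → 5.32%.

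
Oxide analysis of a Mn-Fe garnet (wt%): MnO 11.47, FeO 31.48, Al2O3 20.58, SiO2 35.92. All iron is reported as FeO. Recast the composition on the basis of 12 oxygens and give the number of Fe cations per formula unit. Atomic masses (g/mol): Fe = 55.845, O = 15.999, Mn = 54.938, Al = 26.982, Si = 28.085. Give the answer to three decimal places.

2.190 Fe apfu

MnO: 11.47/70.937 = 0.16169 mol → 0.16169 mol Mn, 0.16169 mol O.
FeO: 31.48/71.844 = 0.43817 mol → 0.43817 mol Fe, 0.43817 mol O.
Al2O3: 20.58/101.961 = 0.20184 mol → 0.40368 mol Al, 0.60552 mol O.
SiO2: 35.92/60.083 = 0.59784 mol → 0.59784 mol Si, 1.19568 mol O.
Total oxygen = 2.40106 mol. Normalization factor = 12/2.40106 = 4.99779.
Fe per 12 O = 0.43817 × 4.99779 = 2.190.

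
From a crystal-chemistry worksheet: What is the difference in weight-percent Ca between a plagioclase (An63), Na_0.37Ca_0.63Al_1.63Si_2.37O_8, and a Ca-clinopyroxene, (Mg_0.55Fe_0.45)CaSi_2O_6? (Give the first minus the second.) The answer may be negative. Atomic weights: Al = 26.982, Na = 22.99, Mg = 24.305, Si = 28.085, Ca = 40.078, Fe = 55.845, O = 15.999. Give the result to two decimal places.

Ca in Na_0.37Ca_0.63Al_1.63Si_2.37O_8: molar mass 272.290 g/mol; 0.63×40.078 = 25.249 g → 9.27 wt%.
Ca in (Mg_0.55Fe_0.45)CaSi_2O_6: molar mass 230.740 g/mol; 1×40.078 = 40.078 g → 17.37 wt%.
Difference = 9.27 − 17.37 = -8.10 percentage points.

-8.10 percentage points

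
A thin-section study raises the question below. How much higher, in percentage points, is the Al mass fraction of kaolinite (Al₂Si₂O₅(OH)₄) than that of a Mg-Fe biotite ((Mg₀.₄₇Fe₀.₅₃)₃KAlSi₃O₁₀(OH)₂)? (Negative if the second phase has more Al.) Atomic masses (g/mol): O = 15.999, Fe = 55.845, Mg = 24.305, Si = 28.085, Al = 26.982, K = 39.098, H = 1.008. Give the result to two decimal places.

15.13 percentage points

First mineral: 53.964 g Al in 258.157 g formula = 20.90 wt% Al.
Second mineral: 26.982 g Al in 467.403 g formula = 5.77 wt% Al.
20.90% − 5.77% gives a difference of 15.13 percentage points.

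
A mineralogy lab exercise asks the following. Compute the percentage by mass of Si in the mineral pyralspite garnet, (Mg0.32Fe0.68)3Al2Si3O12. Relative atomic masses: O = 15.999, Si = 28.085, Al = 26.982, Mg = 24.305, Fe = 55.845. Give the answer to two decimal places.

18.02 weight percent

Molar mass of (Mg0.32Fe0.68)3Al2Si3O12: 0.96·24.305 + 2.04·55.845 + 2·26.982 + 3·28.085 + 12·15.999 = 467.464 g/mol.
Mass of Si per formula unit: 3 × 28.085 = 84.255 g.
Weight fraction Si = 84.255 / 467.464 = 0.1802.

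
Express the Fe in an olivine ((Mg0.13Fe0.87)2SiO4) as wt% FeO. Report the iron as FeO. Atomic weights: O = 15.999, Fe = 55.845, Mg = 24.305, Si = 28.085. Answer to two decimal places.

Formula mass = 195.571 g/mol.
1.74 Fe → 1.7400 mol FeO per formula unit; M(FeO) = 71.844, so FeO mass = 125.009 g.
125.009/195.571 × 100 = 63.92 wt%.

63.92 wt%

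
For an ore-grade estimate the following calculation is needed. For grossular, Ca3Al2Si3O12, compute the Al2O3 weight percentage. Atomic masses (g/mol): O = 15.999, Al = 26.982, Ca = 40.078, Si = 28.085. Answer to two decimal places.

22.64 wt%

M(Ca3Al2Si3O12) = 450.441 g/mol; M(Al2O3) = 101.961 g/mol.
Moles Al2O3 per formula unit = 2 Al ÷ 2 = 1.0000.
Al2O3 fraction = (1.0000 × 101.961) / 450.441 = 101.961/450.441 = 0.2264.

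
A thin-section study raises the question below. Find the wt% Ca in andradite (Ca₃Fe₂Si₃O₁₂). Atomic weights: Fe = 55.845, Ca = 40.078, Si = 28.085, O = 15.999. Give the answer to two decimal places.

23.66 weight percent

Formula mass = 3*40.078 + 2*55.845 + 3*28.085 + 12*15.999 = 508.167 g/mol, of which 120.234 g is Ca.
So Ca makes up 120.234/508.167 = 0.2366 of the mass, i.e. 23.66%.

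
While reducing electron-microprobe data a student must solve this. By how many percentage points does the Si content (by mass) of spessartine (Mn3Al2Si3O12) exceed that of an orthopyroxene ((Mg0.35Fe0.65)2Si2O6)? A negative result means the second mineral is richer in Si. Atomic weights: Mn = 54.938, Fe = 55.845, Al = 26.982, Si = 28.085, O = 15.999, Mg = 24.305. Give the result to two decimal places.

M(Mn3Al2Si3O12) = 495.021 g/mol, so wt% Si = 84.255/495.021 × 100 = 17.02%.
M((Mg0.35Fe0.65)2Si2O6) = 241.776 g/mol, so wt% Si = 56.170/241.776 × 100 = 23.23%.
17.02 − 23.23 = -6.21 pp.

-6.21 percentage points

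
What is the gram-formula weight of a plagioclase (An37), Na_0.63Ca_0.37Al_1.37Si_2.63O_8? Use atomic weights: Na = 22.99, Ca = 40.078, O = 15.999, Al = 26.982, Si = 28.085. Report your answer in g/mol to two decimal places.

268.13 g/mol

The formula mass is the sum 0.63×22.99 + 0.37×40.078 + 1.37×26.982 + 2.63×28.085 + 8×15.999.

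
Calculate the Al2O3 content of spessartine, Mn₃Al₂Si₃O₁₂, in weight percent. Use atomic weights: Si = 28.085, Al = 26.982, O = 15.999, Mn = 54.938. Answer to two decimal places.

20.60 wt%

Molar mass of Mn₃Al₂Si₃O₁₂ = 3*54.938 + 2*26.982 + 3*28.085 + 12*15.999 = 495.021 g/mol.
Each formula unit contains 2 Al, equivalent to 2/2 = 1.0000 mol Al2O3.
M(Al2O3) = 2×26.982 + 3×15.999 = 101.961 g/mol.
Mass of Al2O3 per formula unit = 1.0000 × 101.961 = 101.961 g.
Al2O3 wt% = 101.961 / 495.021 × 100 = 20.60%.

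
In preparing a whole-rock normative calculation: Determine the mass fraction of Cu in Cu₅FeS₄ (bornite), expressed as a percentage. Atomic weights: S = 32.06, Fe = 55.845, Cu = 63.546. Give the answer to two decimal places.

Molar mass of Cu₅FeS₄: 5×63.546 + 1×55.845 + 4×32.06 = 501.815 g/mol.
Mass of Cu per formula unit: 5 × 63.546 = 317.730 g.
Weight fraction Cu = 317.730 / 501.815 = 0.6332.

63.32 weight percent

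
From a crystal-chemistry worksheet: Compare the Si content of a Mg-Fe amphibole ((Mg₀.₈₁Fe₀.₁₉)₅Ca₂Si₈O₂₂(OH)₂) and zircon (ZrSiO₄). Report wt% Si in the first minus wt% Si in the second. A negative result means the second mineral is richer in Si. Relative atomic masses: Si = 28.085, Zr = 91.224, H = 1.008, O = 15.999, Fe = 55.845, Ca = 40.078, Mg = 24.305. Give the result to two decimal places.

Si in (Mg₀.₈₁Fe₀.₁₉)₅Ca₂Si₈O₂₂(OH)₂: molar mass 842.316 g/mol; 8×28.085 = 224.680 g → 26.67 wt%.
Si in ZrSiO₄: molar mass 183.305 g/mol; 1×28.085 = 28.085 g → 15.32 wt%.
Difference = 26.67 − 15.32 = 11.35 percentage points.

11.35 percentage points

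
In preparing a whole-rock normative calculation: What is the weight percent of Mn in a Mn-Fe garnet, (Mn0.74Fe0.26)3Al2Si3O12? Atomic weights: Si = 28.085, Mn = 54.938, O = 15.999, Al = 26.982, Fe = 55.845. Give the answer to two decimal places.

M((Mn0.74Fe0.26)3Al2Si3O12) = 495.728 g/mol.
Mn contributes 2.22 × 54.938 = 121.962 g per mole.
121.962/495.728 = 0.2460 → 24.60%.

24.60 wt%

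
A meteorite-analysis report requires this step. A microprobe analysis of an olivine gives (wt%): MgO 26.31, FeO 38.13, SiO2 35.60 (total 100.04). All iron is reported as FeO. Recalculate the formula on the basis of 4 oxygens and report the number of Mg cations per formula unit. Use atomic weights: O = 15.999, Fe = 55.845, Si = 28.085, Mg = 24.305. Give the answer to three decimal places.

MgO (M=40.304): mol = 0.65279; Mg = 0.65279, O = 0.65279.
FeO (M=71.844): mol = 0.53073; Fe = 0.53073, O = 0.53073.
SiO2 (M=60.083): mol = 0.59251; Si = 0.59251, O = 1.18502.
ΣO = 2.36854; factor = 4/ΣO = 1.68880.
Mg apfu = 0.65279 × 1.68880 = 1.102.

1.102 Mg apfu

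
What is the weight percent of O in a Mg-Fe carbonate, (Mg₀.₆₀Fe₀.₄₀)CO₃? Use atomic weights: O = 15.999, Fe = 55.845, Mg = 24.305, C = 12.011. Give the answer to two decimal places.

49.52 weight percent

Formula mass = 0.60·24.305 + 0.40·55.845 + 1·12.011 + 3·15.999 = 96.929 g/mol, of which 47.997 g is O.
So O makes up 47.997/96.929 = 0.4952 of the mass, i.e. 49.52%.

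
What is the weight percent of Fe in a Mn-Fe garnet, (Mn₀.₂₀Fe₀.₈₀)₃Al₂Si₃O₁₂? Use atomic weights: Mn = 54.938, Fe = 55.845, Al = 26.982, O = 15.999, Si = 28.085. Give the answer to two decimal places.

M((Mn₀.₂₀Fe₀.₈₀)₃Al₂Si₃O₁₂) = 497.198 g/mol.
Fe contributes 2.40 × 55.845 = 134.028 g per mole.
134.028/497.198 = 0.2696 → 26.96%.

26.96 weight percent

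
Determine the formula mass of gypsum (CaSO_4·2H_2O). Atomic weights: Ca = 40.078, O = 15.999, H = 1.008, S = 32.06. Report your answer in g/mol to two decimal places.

172.16 g/mol

M = 1*40.078 + 1*32.06 + 6*15.999 + 4*1.008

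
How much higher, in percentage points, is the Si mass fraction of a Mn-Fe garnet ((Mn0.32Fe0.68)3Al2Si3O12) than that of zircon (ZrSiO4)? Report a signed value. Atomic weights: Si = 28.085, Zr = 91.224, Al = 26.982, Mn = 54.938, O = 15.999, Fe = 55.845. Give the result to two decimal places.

1.64 percentage points

M((Mn0.32Fe0.68)3Al2Si3O12) = 496.871 g/mol, so wt% Si = 84.255/496.871 × 100 = 16.96%.
M(ZrSiO4) = 183.305 g/mol, so wt% Si = 28.085/183.305 × 100 = 15.32%.
16.96 − 15.32 = 1.64 pp.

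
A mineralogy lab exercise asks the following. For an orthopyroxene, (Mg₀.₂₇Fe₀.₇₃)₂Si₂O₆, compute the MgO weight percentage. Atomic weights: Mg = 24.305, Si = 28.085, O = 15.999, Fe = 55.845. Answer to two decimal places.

8.82 wt%

Formula mass = 246.822 g/mol.
0.54 Mg → 0.5400 mol MgO per formula unit; M(MgO) = 40.304, so MgO mass = 21.764 g.
21.764/246.822 × 100 = 8.82 wt%.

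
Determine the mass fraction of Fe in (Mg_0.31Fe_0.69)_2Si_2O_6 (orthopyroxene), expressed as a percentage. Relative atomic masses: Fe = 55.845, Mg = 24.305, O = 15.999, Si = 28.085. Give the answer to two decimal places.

31.55 wt%

M((Mg_0.31Fe_0.69)_2Si_2O_6) = 244.299 g/mol.
Fe contributes 1.38 × 55.845 = 77.066 g per mole.
77.066/244.299 = 0.3155 → 31.55%.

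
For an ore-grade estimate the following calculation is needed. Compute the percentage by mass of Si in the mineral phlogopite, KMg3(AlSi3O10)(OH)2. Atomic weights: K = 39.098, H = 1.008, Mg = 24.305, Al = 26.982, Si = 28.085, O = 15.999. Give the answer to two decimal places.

20.19 wt%

Molar mass of KMg3(AlSi3O10)(OH)2: 1×39.098 + 3×24.305 + 1×26.982 + 3×28.085 + 12×15.999 + 2×1.008 = 417.254 g/mol.
Mass of Si per formula unit: 3 × 28.085 = 84.255 g.
Weight fraction Si = 84.255 / 417.254 = 0.2019.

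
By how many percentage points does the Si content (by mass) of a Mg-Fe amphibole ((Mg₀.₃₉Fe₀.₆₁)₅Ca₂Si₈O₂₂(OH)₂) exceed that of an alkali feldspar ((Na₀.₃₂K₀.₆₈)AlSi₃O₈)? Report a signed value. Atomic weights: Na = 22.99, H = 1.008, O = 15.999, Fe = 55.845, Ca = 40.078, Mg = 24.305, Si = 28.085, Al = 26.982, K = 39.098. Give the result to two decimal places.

-6.11 percentage points

Si in (Mg₀.₃₉Fe₀.₆₁)₅Ca₂Si₈O₂₂(OH)₂: molar mass 908.550 g/mol; 8×28.085 = 224.680 g → 24.73 wt%.
Si in (Na₀.₃₂K₀.₆₈)AlSi₃O₈: molar mass 273.172 g/mol; 3×28.085 = 84.255 g → 30.84 wt%.
Difference = 24.73 − 30.84 = -6.11 percentage points.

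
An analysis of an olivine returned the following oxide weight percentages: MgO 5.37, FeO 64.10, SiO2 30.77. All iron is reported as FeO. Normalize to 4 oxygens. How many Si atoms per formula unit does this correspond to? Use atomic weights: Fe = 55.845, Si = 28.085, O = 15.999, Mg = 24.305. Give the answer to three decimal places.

MgO (M=40.304): mol = 0.13324; Mg = 0.13324, O = 0.13324.
FeO (M=71.844): mol = 0.89221; Fe = 0.89221, O = 0.89221.
SiO2 (M=60.083): mol = 0.51212; Si = 0.51212, O = 1.02424.
ΣO = 2.04969; factor = 4/ΣO = 1.95151.
Si apfu = 0.51212 × 1.95151 = 0.999.

0.999 Si apfu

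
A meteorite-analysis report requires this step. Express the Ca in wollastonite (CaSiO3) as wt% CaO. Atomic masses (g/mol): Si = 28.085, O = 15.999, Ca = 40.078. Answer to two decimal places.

48.28 wt%

Formula mass = 116.160 g/mol.
1 Ca → 1.0000 mol CaO per formula unit; M(CaO) = 56.077, so CaO mass = 56.077 g.
56.077/116.160 × 100 = 48.28 wt%.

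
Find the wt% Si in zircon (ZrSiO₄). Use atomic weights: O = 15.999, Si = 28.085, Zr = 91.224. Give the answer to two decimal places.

15.32 mass %

Formula mass = 1*91.224 + 1*28.085 + 4*15.999 = 183.305 g/mol, of which 28.085 g is Si.
So Si makes up 28.085/183.305 = 0.1532 of the mass, i.e. 15.32%.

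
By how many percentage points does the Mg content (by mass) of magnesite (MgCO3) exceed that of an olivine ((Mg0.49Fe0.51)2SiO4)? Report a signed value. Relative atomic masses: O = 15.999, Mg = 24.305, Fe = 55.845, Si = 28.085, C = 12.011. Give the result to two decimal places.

Mg in MgCO3: molar mass 84.313 g/mol; 1×24.305 = 24.305 g → 28.83 wt%.
Mg in (Mg0.49Fe0.51)2SiO4: molar mass 172.862 g/mol; 0.98×24.305 = 23.819 g → 13.78 wt%.
Difference = 28.83 − 13.78 = 15.05 percentage points.

15.05 percentage points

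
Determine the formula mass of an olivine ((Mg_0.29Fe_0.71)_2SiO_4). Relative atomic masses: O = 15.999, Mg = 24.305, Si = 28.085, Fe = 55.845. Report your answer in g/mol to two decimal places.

185.48 g/mol

The formula mass is the sum 0.58·24.305 + 1.42·55.845 + 1·28.085 + 4·15.999.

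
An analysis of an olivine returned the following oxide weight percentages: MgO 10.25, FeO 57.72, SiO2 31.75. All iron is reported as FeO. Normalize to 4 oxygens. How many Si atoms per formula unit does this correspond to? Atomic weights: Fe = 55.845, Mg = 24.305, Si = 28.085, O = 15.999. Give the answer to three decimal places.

1.000 Si apfu

10.25 wt% MgO ÷ 40.304 g/mol = 0.25432 mol, giving 0.25432 Mg and 0.25432 O.
57.72 wt% FeO ÷ 71.844 g/mol = 0.80341 mol, giving 0.80341 Fe and 0.80341 O.
31.75 wt% SiO2 ÷ 60.083 g/mol = 0.52844 mol, giving 0.52844 Si and 1.05688 O.
Oxygen sums to 2.11461; scaling by 4/2.11461 = 1.89160 puts the formula on 4 O.
Si: 0.52844 × 1.89160 = 1.000 atoms per formula unit.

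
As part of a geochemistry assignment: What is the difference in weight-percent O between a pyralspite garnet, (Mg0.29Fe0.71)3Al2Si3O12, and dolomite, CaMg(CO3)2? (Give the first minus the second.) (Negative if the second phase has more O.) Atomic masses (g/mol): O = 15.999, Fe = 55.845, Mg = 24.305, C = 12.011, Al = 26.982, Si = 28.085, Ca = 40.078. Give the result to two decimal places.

O in (Mg0.29Fe0.71)3Al2Si3O12: molar mass 470.302 g/mol; 12×15.999 = 191.988 g → 40.82 wt%.
O in CaMg(CO3)2: molar mass 184.399 g/mol; 6×15.999 = 95.994 g → 52.06 wt%.
Difference = 40.82 − 52.06 = -11.24 percentage points.

-11.24 percentage points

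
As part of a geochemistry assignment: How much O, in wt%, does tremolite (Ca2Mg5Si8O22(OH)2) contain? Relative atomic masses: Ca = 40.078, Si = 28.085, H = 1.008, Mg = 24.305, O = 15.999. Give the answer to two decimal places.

47.27 wt%

Molar mass of Ca2Mg5Si8O22(OH)2: 2·40.078 + 5·24.305 + 8·28.085 + 24·15.999 + 2·1.008 = 812.353 g/mol.
Mass of O per formula unit: 24 × 15.999 = 383.976 g.
Weight fraction O = 383.976 / 812.353 = 0.4727.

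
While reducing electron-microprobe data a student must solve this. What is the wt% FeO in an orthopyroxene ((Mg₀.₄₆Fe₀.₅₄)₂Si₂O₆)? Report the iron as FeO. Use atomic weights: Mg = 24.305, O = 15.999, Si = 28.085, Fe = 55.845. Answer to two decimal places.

M((Mg₀.₄₆Fe₀.₅₄)₂Si₂O₆) = 234.837 g/mol; M(FeO) = 71.844 g/mol.
Moles FeO per formula unit = 1.08 Fe ÷ 1 = 1.0800.
FeO fraction = (1.0800 × 71.844) / 234.837 = 77.592/234.837 = 0.3304.

33.04 wt%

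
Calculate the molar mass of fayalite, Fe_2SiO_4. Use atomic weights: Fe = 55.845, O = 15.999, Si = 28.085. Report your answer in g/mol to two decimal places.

The formula mass is the sum 2·55.845 + 1·28.085 + 4·15.999.

203.77 g/mol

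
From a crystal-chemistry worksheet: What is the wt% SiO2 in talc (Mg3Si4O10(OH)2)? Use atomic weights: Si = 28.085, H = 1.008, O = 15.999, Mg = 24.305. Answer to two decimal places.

63.37 wt%

Formula mass = 379.259 g/mol.
4 Si → 4.0000 mol SiO2 per formula unit; M(SiO2) = 60.083, so SiO2 mass = 240.332 g.
240.332/379.259 × 100 = 63.37 wt%.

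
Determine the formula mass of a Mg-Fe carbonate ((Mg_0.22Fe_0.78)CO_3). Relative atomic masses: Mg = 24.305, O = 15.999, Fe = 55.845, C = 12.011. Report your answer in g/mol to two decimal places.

108.91 g/mol

Mg: 0.22 × 24.305 = 5.3471
Fe: 0.78 × 55.845 = 43.5591
C: 1 × 12.011 = 12.0110
O: 3 × 15.999 = 47.9970
Summing the contributions gives the formula mass.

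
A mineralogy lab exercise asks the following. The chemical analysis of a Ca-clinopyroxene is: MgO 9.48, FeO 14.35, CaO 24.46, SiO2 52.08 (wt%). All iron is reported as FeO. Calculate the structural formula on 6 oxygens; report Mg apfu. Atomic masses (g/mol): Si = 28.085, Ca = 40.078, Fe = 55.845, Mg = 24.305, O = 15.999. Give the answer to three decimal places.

MgO: 9.48/40.304 = 0.23521 mol → 0.23521 mol Mg, 0.23521 mol O.
FeO: 14.35/71.844 = 0.19974 mol → 0.19974 mol Fe, 0.19974 mol O.
CaO: 24.46/56.077 = 0.43619 mol → 0.43619 mol Ca, 0.43619 mol O.
SiO2: 52.08/60.083 = 0.86680 mol → 0.86680 mol Si, 1.73360 mol O.
Total oxygen = 2.60474 mol. Normalization factor = 6/2.60474 = 2.30349.
Mg per 6 O = 0.23521 × 2.30349 = 0.542.

0.542 Mg apfu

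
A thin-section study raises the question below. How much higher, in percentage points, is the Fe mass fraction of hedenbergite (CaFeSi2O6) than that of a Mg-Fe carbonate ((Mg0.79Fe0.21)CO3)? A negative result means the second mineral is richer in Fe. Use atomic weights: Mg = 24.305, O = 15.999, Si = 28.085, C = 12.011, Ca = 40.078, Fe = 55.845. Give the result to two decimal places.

9.61 percentage points

M(CaFeSi2O6) = 248.087 g/mol, so wt% Fe = 55.845/248.087 × 100 = 22.51%.
M((Mg0.79Fe0.21)CO3) = 90.936 g/mol, so wt% Fe = 11.727/90.936 × 100 = 12.90%.
22.51 − 12.90 = 9.61 pp.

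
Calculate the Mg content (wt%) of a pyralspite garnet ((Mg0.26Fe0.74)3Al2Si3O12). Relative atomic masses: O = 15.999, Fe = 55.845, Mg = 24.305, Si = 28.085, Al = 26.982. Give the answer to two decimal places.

Molar mass of (Mg0.26Fe0.74)3Al2Si3O12: 0.78·24.305 + 2.22·55.845 + 2·26.982 + 3·28.085 + 12·15.999 = 473.141 g/mol.
Mass of Mg per formula unit: 0.78 × 24.305 = 18.958 g.
Weight fraction Mg = 18.958 / 473.141 = 0.0401.

4.01 wt%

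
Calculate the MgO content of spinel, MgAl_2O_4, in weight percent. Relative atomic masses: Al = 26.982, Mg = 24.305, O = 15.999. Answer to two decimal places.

28.33 wt%

Formula mass = 142.265 g/mol.
1 Mg → 1.0000 mol MgO per formula unit; M(MgO) = 40.304, so MgO mass = 40.304 g.
40.304/142.265 × 100 = 28.33 wt%.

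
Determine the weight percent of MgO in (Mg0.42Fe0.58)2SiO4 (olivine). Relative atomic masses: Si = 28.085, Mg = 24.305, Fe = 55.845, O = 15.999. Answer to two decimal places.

19.10 wt%

M((Mg0.42Fe0.58)2SiO4) = 177.277 g/mol; M(MgO) = 40.304 g/mol.
Moles MgO per formula unit = 0.84 Mg ÷ 1 = 0.8400.
MgO fraction = (0.8400 × 40.304) / 177.277 = 33.855/177.277 = 0.1910.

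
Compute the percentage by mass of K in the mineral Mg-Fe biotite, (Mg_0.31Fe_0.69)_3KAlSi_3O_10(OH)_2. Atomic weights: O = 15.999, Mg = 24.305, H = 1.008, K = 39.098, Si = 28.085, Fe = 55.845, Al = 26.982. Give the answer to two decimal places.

M((Mg_0.31Fe_0.69)_3KAlSi_3O_10(OH)_2) = 482.542 g/mol.
K contributes 1 × 39.098 = 39.098 g per mole.
39.098/482.542 = 0.0810 → 8.10%.

8.10 mass %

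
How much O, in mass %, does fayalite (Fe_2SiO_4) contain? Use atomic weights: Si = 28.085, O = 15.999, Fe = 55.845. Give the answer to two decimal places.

31.41 mass %

Molar mass of Fe_2SiO_4: 2·55.845 + 1·28.085 + 4·15.999 = 203.771 g/mol.
Mass of O per formula unit: 4 × 15.999 = 63.996 g.
Weight fraction O = 63.996 / 203.771 = 0.3141.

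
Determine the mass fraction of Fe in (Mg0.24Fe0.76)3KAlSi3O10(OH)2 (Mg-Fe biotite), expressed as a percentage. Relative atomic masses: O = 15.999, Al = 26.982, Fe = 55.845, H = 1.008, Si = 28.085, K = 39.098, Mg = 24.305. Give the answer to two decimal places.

Formula mass = 0.72·24.305 + 2.28·55.845 + 1·39.098 + 1·26.982 + 3·28.085 + 12·15.999 + 2·1.008 = 489.165 g/mol, of which 127.327 g is Fe.
So Fe makes up 127.327/489.165 = 0.2603 of the mass, i.e. 26.03%.

26.03 weight percent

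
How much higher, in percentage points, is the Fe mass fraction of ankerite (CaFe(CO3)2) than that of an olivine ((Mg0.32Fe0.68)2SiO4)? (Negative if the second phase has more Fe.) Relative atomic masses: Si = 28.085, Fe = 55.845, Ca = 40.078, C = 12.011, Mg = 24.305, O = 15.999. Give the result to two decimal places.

-15.51 percentage points

First mineral: 55.845 g Fe in 215.939 g formula = 25.86 wt% Fe.
Second mineral: 75.949 g Fe in 183.585 g formula = 41.37 wt% Fe.
25.86% − 41.37% gives a difference of -15.51 percentage points.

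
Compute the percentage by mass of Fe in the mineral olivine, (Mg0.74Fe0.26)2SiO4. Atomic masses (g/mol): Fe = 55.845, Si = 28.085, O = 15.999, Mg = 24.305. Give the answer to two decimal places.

18.49 mass %

Formula mass = 1.48×24.305 + 0.52×55.845 + 1×28.085 + 4×15.999 = 157.092 g/mol, of which 29.039 g is Fe.
So Fe makes up 29.039/157.092 = 0.1849 of the mass, i.e. 18.49%.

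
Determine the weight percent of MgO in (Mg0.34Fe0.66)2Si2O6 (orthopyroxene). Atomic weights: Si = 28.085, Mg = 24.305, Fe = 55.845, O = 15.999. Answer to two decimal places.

Formula mass = 242.407 g/mol.
0.68 Mg → 0.6800 mol MgO per formula unit; M(MgO) = 40.304, so MgO mass = 27.407 g.
27.407/242.407 × 100 = 11.31 wt%.

11.31 wt%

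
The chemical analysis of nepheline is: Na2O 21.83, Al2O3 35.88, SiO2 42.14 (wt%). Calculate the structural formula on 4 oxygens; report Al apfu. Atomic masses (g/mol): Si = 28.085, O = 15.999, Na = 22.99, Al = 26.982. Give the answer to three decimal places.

1.002 Al apfu

21.83 wt% Na2O ÷ 61.979 g/mol = 0.35222 mol, giving 0.70444 Na and 0.35222 O.
35.88 wt% Al2O3 ÷ 101.961 g/mol = 0.35190 mol, giving 0.70380 Al and 1.05570 O.
42.14 wt% SiO2 ÷ 60.083 g/mol = 0.70136 mol, giving 0.70136 Si and 1.40272 O.
Oxygen sums to 2.81064; scaling by 4/2.81064 = 1.42316 puts the formula on 4 O.
Al: 0.70380 × 1.42316 = 1.002 atoms per formula unit.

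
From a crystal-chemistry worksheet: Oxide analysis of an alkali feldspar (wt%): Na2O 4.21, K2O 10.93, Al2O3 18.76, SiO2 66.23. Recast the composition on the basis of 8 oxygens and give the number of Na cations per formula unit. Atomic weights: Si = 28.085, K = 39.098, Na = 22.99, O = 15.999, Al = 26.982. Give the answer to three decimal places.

0.370 Na apfu

Na2O: 4.21/61.979 = 0.06793 mol → 0.13586 mol Na, 0.06793 mol O.
K2O: 10.93/94.195 = 0.11604 mol → 0.23208 mol K, 0.11604 mol O.
Al2O3: 18.76/101.961 = 0.18399 mol → 0.36798 mol Al, 0.55197 mol O.
SiO2: 66.23/60.083 = 1.10231 mol → 1.10231 mol Si, 2.20462 mol O.
Total oxygen = 2.94056 mol. Normalization factor = 8/2.94056 = 2.72057.
Na per 8 O = 0.13586 × 2.72057 = 0.370.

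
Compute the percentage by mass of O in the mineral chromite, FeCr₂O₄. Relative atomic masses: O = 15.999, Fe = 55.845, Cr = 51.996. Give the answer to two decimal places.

Formula mass = 1*55.845 + 2*51.996 + 4*15.999 = 223.833 g/mol, of which 63.996 g is O.
So O makes up 63.996/223.833 = 0.2859 of the mass, i.e. 28.59%.

28.59 weight percent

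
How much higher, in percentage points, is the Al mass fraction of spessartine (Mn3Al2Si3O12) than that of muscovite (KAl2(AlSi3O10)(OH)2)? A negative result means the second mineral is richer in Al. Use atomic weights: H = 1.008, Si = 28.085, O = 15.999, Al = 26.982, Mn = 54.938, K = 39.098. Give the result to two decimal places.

-9.42 percentage points

First mineral: 53.964 g Al in 495.021 g formula = 10.90 wt% Al.
Second mineral: 80.946 g Al in 398.303 g formula = 20.32 wt% Al.
10.90% − 20.32% gives a difference of -9.42 percentage points.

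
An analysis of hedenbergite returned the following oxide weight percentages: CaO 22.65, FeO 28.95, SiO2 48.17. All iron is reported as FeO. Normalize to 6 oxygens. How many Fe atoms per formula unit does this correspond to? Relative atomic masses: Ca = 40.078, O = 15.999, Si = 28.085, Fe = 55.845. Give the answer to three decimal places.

1.003 Fe apfu

22.65 wt% CaO ÷ 56.077 g/mol = 0.40391 mol, giving 0.40391 Ca and 0.40391 O.
28.95 wt% FeO ÷ 71.844 g/mol = 0.40296 mol, giving 0.40296 Fe and 0.40296 O.
48.17 wt% SiO2 ÷ 60.083 g/mol = 0.80172 mol, giving 0.80172 Si and 1.60344 O.
Oxygen sums to 2.41031; scaling by 6/2.41031 = 2.48931 puts the formula on 6 O.
Fe: 0.40296 × 2.48931 = 1.003 atoms per formula unit.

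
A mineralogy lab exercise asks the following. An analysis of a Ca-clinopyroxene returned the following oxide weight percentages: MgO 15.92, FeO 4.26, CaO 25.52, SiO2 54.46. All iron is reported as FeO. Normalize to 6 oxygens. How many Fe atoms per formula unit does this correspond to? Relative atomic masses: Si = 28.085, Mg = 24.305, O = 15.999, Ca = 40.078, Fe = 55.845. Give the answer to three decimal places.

MgO: 15.92/40.304 = 0.39500 mol → 0.39500 mol Mg, 0.39500 mol O.
FeO: 4.26/71.844 = 0.05930 mol → 0.05930 mol Fe, 0.05930 mol O.
CaO: 25.52/56.077 = 0.45509 mol → 0.45509 mol Ca, 0.45509 mol O.
SiO2: 54.46/60.083 = 0.90641 mol → 0.90641 mol Si, 1.81282 mol O.
Total oxygen = 2.72221 mol. Normalization factor = 6/2.72221 = 2.20409.
Fe per 6 O = 0.05930 × 2.20409 = 0.131.

0.131 Fe apfu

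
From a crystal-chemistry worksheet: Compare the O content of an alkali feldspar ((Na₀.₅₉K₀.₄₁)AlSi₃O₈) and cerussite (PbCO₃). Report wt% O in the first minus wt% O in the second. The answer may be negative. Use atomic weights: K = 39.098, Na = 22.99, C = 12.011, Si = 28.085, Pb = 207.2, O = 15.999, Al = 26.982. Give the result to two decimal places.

M((Na₀.₅₉K₀.₄₁)AlSi₃O₈) = 268.823 g/mol, so wt% O = 127.992/268.823 × 100 = 47.61%.
M(PbCO₃) = 267.208 g/mol, so wt% O = 47.997/267.208 × 100 = 17.96%.
47.61 − 17.96 = 29.65 pp.

29.65 percentage points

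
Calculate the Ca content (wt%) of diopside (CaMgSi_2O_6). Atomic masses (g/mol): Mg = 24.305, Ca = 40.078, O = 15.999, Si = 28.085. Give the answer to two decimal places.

18.51 wt%

Formula mass = 1*40.078 + 1*24.305 + 2*28.085 + 6*15.999 = 216.547 g/mol, of which 40.078 g is Ca.
So Ca makes up 40.078/216.547 = 0.1851 of the mass, i.e. 18.51%.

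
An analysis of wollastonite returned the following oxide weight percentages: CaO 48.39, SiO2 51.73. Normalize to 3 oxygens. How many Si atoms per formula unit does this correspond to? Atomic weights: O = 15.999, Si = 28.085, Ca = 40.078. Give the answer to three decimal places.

0.999 Si apfu

CaO: 48.39/56.077 = 0.86292 mol → 0.86292 mol Ca, 0.86292 mol O.
SiO2: 51.73/60.083 = 0.86098 mol → 0.86098 mol Si, 1.72196 mol O.
Total oxygen = 2.58488 mol. Normalization factor = 3/2.58488 = 1.16060.
Si per 3 O = 0.86098 × 1.16060 = 0.999.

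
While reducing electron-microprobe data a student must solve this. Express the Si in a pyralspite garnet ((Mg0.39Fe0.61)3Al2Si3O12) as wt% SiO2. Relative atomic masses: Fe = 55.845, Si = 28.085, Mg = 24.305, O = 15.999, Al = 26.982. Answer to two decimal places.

39.11 wt%

M((Mg0.39Fe0.61)3Al2Si3O12) = 460.840 g/mol; M(SiO2) = 60.083 g/mol.
Moles SiO2 per formula unit = 3 Si ÷ 1 = 3.0000.
SiO2 fraction = (3.0000 × 60.083) / 460.840 = 180.249/460.840 = 0.3911.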